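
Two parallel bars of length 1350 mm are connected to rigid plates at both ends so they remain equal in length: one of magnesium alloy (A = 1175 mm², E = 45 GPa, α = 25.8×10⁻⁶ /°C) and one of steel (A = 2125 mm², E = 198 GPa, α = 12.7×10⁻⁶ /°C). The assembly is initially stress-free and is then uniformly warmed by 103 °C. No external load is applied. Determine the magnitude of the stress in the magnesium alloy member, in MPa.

Both members must finish at the same length. With the larger α, the magnesium alloy tends to over-expand; the plates restrain it, putting the magnesium alloy in compression and the steel in tension. With no external load the two internal forces are equal and opposite, magnitude P.
Setting the final lengths equal and cancelling L: (α₁ − α₂)ΔT = P/(A₁E₁) + P/(A₂E₂).
|α₁ − α₂|·ΔT = 13.1×10⁻⁶ × 103 = 0.001349.
1/(A₁E₁) + 1/(A₂E₂) = 1/(1175×45×10³) + 1/(2125×198×10³) = 2.129×10⁻⁸ N⁻¹.
So P = 0.001349 / 2.129×10⁻⁸ = 63.38 kN.
σ_{magnesium alloy} = P/A₁ = 63380/1175 = 53.94 MPa, compressive.

σ ≈ 53.9 MPa (compressive)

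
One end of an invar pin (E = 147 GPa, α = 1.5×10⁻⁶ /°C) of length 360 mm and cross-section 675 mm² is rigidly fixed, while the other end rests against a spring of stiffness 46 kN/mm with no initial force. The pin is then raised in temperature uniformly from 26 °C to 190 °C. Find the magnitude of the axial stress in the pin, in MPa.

The unrestrained thermal change is αΔT L = 1.5×10⁻⁶ × 164 × 360 = 0.08856 mm.
Let P be the compressive force at the spring. The pin shortens elastically by PL/(AE) and the spring compresses by P/k; together these equal δ_free.
So P = δ_free / [L/(AE) + 1/k] = 0.08856 / [ 360/(675×147×10³) + 1/(46×10³) ].
P = 0.08856 / 2.537×10⁻⁵ = 3491 N.
σ = P/A = 3491/675 = 5.172 MPa.

σ ≈ 5.17 MPa (compressive)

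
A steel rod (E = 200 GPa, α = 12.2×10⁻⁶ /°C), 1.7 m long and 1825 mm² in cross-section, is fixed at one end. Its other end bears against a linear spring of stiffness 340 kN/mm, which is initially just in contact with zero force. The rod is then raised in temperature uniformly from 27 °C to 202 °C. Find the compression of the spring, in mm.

If the spring were absent the rod would lengthen by αΔT L = 12.2×10⁻⁶ × 175 × 1700 = 3.629 mm.
With a force P in the spring, the elastic change of the rod is PL/(AE) and that of the spring is P/k; compatibility requires their sum to equal δ_free.
So P = δ_free / [L/(AE) + 1/k] = 3.629 / [ 1700/(1825×200×10³) + 1/(340×10³) ].
P = 3.629 / 7.599×10⁻⁶ = 477600 N.
Spring compression = P/k = 477600/(340×10³) = 1.405 mm.

δ ≈ 1.4 mm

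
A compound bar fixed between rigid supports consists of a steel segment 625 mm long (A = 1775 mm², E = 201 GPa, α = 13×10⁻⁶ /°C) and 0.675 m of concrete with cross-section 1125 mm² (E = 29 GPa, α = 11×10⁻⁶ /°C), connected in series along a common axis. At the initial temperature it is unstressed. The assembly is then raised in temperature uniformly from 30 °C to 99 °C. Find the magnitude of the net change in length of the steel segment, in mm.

|ΔL| ≈ 0.477 mm

With the walls removed the bar would change length by δ_free = Σ αᵢΔT Lᵢ = 13×10⁻⁶×69×625 + 11×10⁻⁶×69×675 = 1.073 mm.
The rigid supports impose zero overall length change; the single axial force P common to all segments must satisfy P Σ Lᵢ/(AᵢEᵢ) = δ_free.
The series flexibility is Σ Lᵢ/(AᵢEᵢ) = 625/(1775×201×10³) + 675/(1125×29×10³) = 2.244×10⁻⁵ mm/N.
P = 1.073 / 2.244×10⁻⁵ = 47810 N = 47.81 kN, compressive.
For the steel segment, free thermal change = 13×10⁻⁶×69×625 = 0.5606 mm and elastic change from P = 47810×625/(1775×201×10³) = 0.08376 mm; these oppose, so the net change is 0.477 mm (segment lengthens).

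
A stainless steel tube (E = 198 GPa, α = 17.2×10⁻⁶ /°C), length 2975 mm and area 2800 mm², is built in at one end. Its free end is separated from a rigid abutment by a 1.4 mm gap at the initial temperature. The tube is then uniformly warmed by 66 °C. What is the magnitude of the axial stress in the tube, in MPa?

Free thermal elongation = αΔT L = 17.2×10⁻⁶ × 66 × 2975 = 3.377 mm.
After closing the 1.4 mm clearance, 3.377 − 1.4 = 1.977 mm of expansion remains to be suppressed by the wall.
That suppressed elongation corresponds to σ = E·Δ/L = 198×10³ × 1.977/2975 = 131.6 MPa.

σ ≈ 132 MPa (compressive)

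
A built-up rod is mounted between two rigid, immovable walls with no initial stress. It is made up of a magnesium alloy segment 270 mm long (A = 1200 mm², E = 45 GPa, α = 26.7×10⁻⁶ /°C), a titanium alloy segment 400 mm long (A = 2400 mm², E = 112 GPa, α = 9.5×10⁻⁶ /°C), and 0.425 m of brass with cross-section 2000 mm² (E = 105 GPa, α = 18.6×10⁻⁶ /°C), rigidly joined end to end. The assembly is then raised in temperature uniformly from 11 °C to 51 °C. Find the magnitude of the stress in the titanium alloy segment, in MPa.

σ ≈ 37 MPa (compressive)

If the supports were absent, the total length change would be Σ αᵢΔT Lᵢ = 26.7×10⁻⁶×40×270 + 9.5×10⁻⁶×40×400 + 18.6×10⁻⁶×40×425 = 0.7566 mm.
The rigid supports impose zero overall length change; the single axial force P common to all segments must satisfy P Σ Lᵢ/(AᵢEᵢ) = δ_free.
The series flexibility is Σ Lᵢ/(AᵢEᵢ) = 270/(1200×45×10³) + 400/(2400×112×10³) + 425/(2000×105×10³) = 8.512×10⁻⁶ mm/N.
P = 0.7566 / 8.512×10⁻⁶ = 88880 N = 88.88 kN, compressive.
σ_{titanium alloy} = P / A = 88880 / 2400 = 37.03 MPa.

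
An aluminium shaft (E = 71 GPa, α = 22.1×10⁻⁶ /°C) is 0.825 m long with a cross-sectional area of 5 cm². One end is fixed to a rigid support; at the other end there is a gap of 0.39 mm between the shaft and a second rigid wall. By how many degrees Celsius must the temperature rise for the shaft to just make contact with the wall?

ΔT ≈ 21.4 °C

Contact occurs when the free expansion equals the gap: αΔT L = 0.39 mm.
ΔT = 0.39 / (22.1×10⁻⁶ × 825) = 21.39 °C.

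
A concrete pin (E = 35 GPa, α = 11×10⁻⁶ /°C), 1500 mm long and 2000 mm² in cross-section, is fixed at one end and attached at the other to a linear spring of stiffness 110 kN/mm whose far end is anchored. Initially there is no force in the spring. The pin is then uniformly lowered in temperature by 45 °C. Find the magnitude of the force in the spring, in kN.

The unrestrained thermal change is αΔT L = 11×10⁻⁶ × 45 × 1500 = 0.7425 mm.
Let P be the tensile force in the spring. The pin extends elastically by PL/(AE) and the spring stretches by P/k; together these equal δ_free.
So P = δ_free / [L/(AE) + 1/k] = 0.7425 / [ 1500/(2000×35×10³) + 1/(110×10³) ].
P = 0.7425 / 3.052×10⁻⁵ = 24330 N.

P ≈ 24.3 kN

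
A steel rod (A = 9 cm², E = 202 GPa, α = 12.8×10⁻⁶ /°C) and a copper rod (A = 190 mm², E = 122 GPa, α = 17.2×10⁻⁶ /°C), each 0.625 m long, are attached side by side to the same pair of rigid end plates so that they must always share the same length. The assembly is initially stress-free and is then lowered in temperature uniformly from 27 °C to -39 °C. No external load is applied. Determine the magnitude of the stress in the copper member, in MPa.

σ ≈ 31.4 MPa (tensile)

Both members must finish at the same length. With the larger α, the copper tends to over-contract; the plates restrain it, putting the copper in tension and the steel in compression. With no external load the two internal forces are equal and opposite, magnitude P.
Compatibility of the two members (thermal + elastic change equal): (α₁ − α₂)ΔT = P·[1/(A₁E₁) + 1/(A₂E₂)].
|α₁ − α₂|·ΔT = 4.4×10⁻⁶ × 66 = 0.0002904.
1/(A₁E₁) + 1/(A₂E₂) = 1/(900×202×10³) + 1/(190×122×10³) = 4.864×10⁻⁸ N⁻¹.
So P = 0.0002904 / 4.864×10⁻⁸ = 5.97 kN.
σ_{copper} = P/A₂ = 5970/190 = 31.42 MPa, tensile.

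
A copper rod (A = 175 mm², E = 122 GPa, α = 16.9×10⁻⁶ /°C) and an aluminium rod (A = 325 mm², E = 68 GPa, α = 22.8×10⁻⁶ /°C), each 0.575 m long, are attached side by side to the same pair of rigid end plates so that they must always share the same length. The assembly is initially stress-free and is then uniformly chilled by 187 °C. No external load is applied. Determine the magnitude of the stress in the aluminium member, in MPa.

Equilibrium of a rigid end plate with no external load gives equal and opposite internal forces ±P in the two members. Since α_{aluminium} > α_{copper}, cooling drives the aluminium into tension and the copper into compression.
Setting the final lengths equal and cancelling L: (α₁ − α₂)ΔT = P/(A₁E₁) + P/(A₂E₂).
|α₁ − α₂|·ΔT = 5.9×10⁻⁶ × 187 = 0.001103.
1/(A₁E₁) + 1/(A₂E₂) = 1/(175×122×10³) + 1/(325×68×10³) = 9.209×10⁻⁸ N⁻¹.
So P = 0.001103 / 9.209×10⁻⁸ = 11.98 kN.
σ_{aluminium} = P/A₂ = 11980/325 = 36.86 MPa, tensile.

σ ≈ 36.9 MPa (tensile)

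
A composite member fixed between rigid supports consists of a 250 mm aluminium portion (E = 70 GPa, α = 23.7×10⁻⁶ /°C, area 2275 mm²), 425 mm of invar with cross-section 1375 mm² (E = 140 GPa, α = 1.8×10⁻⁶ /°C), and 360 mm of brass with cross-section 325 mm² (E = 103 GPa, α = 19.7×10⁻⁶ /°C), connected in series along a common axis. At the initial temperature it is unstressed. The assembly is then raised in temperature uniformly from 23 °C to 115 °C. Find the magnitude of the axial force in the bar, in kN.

Free thermal expansion of the whole bar: Σ αᵢΔT Lᵢ = 23.7×10⁻⁶×92×250 + 1.8×10⁻⁶×92×425 + 19.7×10⁻⁶×92×360 = 1.268 mm.
The rigid supports impose zero overall length change; the single axial force P common to all segments must satisfy P Σ Lᵢ/(AᵢEᵢ) = δ_free.
The series flexibility is Σ Lᵢ/(AᵢEᵢ) = 250/(2275×70×10³) + 425/(1375×140×10³) + 360/(325×103×10³) = 1.453×10⁻⁵ mm/N.
P = 1.268 / 1.453×10⁻⁵ = 87250 N = 87.25 kN, compressive.

P ≈ 87.3 kN (compressive)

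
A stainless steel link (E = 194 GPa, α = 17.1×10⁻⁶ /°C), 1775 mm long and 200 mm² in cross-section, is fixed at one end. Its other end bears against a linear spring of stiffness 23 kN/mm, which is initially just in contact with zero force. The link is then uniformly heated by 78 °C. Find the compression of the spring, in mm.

δ ≈ 1.15 mm

If the spring were absent the link would lengthen by αΔT L = 17.1×10⁻⁶ × 78 × 1775 = 2.367 mm.
Let P be the compressive force at the spring. The link shortens elastically by PL/(AE) and the spring compresses by P/k; together these equal δ_free.
So P = δ_free / [L/(AE) + 1/k] = 2.367 / [ 1775/(200×194×10³) + 1/(23×10³) ].
P = 2.367 / 8.923×10⁻⁵ = 26530 N.
Spring compression = P/k = 26530/(23×10³) = 1.154 mm.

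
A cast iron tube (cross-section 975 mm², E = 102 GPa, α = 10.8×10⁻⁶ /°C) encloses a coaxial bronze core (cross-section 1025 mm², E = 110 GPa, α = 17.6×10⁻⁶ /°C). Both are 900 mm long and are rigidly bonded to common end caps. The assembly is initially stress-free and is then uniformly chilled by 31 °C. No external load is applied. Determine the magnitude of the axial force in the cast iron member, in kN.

P ≈ 11.1 kN (compressive in the cast iron)

Both members must finish at the same length. With the larger α, the bronze tends to over-contract; the plates restrain it, putting the bronze in tension and the cast iron in compression. With no external load the two internal forces are equal and opposite, magnitude P.
Compatibility of the two members (thermal + elastic change equal): (α₁ − α₂)ΔT = P·[1/(A₁E₁) + 1/(A₂E₂)].
|α₁ − α₂|·ΔT = 6.8×10⁻⁶ × 31 = 0.0002108.
1/(A₁E₁) + 1/(A₂E₂) = 1/(975×102×10³) + 1/(1025×110×10³) = 1.892×10⁻⁸ N⁻¹.
P = 0.0002108 / 1.892×10⁻⁸ = 11140 N = 11.14 kN.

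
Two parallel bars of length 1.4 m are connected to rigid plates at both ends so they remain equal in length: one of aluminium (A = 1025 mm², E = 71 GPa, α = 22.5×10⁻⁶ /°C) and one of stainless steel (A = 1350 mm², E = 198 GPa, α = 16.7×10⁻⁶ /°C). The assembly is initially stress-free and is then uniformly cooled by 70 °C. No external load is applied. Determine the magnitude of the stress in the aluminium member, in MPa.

σ ≈ 22.7 MPa (tensile)

Equilibrium of a rigid end plate with no external load gives equal and opposite internal forces ±P in the two members. Since α_{aluminium} > α_{stainless steel}, cooling drives the aluminium into tension and the stainless steel into compression.
Equating the net (thermal + elastic) strains gives |α₁ − α₂|·ΔT = P·[1/(A₁E₁) + 1/(A₂E₂)].
|α₁ − α₂|·ΔT = 5.8×10⁻⁶ × 70 = 0.000406.
1/(A₁E₁) + 1/(A₂E₂) = 1/(1025×71×10³) + 1/(1350×198×10³) = 1.748×10⁻⁸ N⁻¹.
P = 0.000406 / 1.748×10⁻⁸ = 23220 N = 23.22 kN.
σ_{aluminium} = P/A₁ = 23220/1025 = 22.66 MPa, tensile.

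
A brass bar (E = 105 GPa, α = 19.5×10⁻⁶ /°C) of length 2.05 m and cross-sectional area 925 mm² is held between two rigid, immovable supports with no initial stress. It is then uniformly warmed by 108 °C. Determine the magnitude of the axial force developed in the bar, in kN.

With zero net strain, σ = E·αΔT = 105 GPa × 19.5×10⁻⁶ × 108 = 221.1 MPa.
Axial force P = σA = 221.1 × 925 = 204500 N = 204.5 kN, compressive.

P ≈ 205 kN (compressive)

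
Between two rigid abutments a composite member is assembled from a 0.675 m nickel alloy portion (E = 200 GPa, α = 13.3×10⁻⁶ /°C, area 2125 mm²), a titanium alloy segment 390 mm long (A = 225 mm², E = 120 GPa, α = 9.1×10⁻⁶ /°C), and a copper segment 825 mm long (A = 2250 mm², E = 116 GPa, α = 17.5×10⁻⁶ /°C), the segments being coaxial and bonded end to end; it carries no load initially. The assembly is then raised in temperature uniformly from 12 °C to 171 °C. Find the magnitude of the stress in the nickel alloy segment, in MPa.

σ ≈ 105 MPa (compressive)

With the walls removed the bar would change length by δ_free = Σ αᵢΔT Lᵢ = 13.3×10⁻⁶×159×675 + 9.1×10⁻⁶×159×390 + 17.5×10⁻⁶×159×825 = 4.287 mm.
The rigid supports impose zero overall length change; the single axial force P common to all segments must satisfy P Σ Lᵢ/(AᵢEᵢ) = δ_free.
The series flexibility is Σ Lᵢ/(AᵢEᵢ) = 675/(2125×200×10³) + 390/(225×120×10³) + 825/(2250×116×10³) = 1.919×10⁻⁵ mm/N.
So P = 4.287 / 1.919×10⁻⁵ = 223.4 kN, compressive.
σ_{nickel alloy} = P / A = 223400 / 2125 = 105.1 MPa.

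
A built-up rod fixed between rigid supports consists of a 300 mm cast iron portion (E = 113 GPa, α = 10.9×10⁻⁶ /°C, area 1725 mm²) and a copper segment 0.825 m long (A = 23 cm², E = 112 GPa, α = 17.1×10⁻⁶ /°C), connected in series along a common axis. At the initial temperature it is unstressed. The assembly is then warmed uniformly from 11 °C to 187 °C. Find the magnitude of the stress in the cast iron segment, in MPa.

With the walls removed the bar would change length by δ_free = Σ αᵢΔT Lᵢ = 10.9×10⁻⁶×176×300 + 17.1×10⁻⁶×176×825 = 3.058 mm.
Since the ends are fixed, an axial force P builds up, equal in every segment, with P · Σ Lᵢ/(AᵢEᵢ) = δ_free.
Σ Lᵢ/(AᵢEᵢ) = 300/(1725×113×10³) + 825/(2300×112×10³) = 4.742×10⁻⁶ mm/N.
Hence P = δ_free / Σ(L/AE) = 3.058/4.742×10⁻⁶ = 645 kN (compressive).
σ_{cast iron} = P / A = 645000 / 1725 = 373.9 MPa.

σ ≈ 374 MPa (compressive)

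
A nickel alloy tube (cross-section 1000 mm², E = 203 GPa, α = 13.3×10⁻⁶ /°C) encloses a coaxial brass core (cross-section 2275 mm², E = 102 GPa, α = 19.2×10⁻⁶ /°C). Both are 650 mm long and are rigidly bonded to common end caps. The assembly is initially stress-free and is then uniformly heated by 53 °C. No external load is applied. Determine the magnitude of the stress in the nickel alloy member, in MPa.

σ ≈ 33.9 MPa (tensile)

Both members must finish at the same length. With the larger α, the brass tends to over-expand; the plates restrain it, putting the brass in compression and the nickel alloy in tension. With no external load the two internal forces are equal and opposite, magnitude P.
Setting the final lengths equal and cancelling L: (α₁ − α₂)ΔT = P/(A₁E₁) + P/(A₂E₂).
|α₁ − α₂|·ΔT = 5.9×10⁻⁶ × 53 = 0.0003127.
1/(A₁E₁) + 1/(A₂E₂) = 1/(1000×203×10³) + 1/(2275×102×10³) = 9.236×10⁻⁹ N⁻¹.
P = 0.0003127 / 9.236×10⁻⁹ = 33860 N = 33.86 kN.
σ_{nickel alloy} = P/A₁ = 33860/1000 = 33.86 MPa, tensile.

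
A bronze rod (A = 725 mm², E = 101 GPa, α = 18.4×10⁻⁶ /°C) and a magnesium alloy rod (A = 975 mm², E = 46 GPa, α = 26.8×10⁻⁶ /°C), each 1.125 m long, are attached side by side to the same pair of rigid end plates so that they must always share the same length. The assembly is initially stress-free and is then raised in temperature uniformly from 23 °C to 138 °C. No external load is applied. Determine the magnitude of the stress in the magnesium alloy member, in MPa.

σ ≈ 27.6 MPa (compressive)

Both members must finish at the same length. With the larger α, the magnesium alloy tends to over-expand; the plates restrain it, putting the magnesium alloy in compression and the bronze in tension. With no external load the two internal forces are equal and opposite, magnitude P.
Compatibility of the two members (thermal + elastic change equal): (α₁ − α₂)ΔT = P·[1/(A₁E₁) + 1/(A₂E₂)].
|α₁ − α₂|·ΔT = 8.4×10⁻⁶ × 115 = 0.000966.
1/(A₁E₁) + 1/(A₂E₂) = 1/(725×101×10³) + 1/(975×46×10³) = 3.595×10⁻⁸ N⁻¹.
P = 0.000966 / 3.595×10⁻⁸ = 26870 N = 26.87 kN.
σ_{magnesium alloy} = P/A₂ = 26870/975 = 27.56 MPa, compressive.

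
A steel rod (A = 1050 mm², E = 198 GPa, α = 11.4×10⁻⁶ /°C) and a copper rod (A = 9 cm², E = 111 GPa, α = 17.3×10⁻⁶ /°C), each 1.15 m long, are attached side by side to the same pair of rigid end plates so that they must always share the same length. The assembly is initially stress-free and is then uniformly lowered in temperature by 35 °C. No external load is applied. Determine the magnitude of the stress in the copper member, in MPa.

σ ≈ 15.5 MPa (tensile)

Both members must finish at the same length. With the larger α, the copper tends to over-contract; the plates restrain it, putting the copper in tension and the steel in compression. With no external load the two internal forces are equal and opposite, magnitude P.
Equating the net (thermal + elastic) strains gives |α₁ − α₂|·ΔT = P·[1/(A₁E₁) + 1/(A₂E₂)].
|α₁ − α₂|·ΔT = 5.9×10⁻⁶ × 35 = 0.0002065.
1/(A₁E₁) + 1/(A₂E₂) = 1/(1050×198×10³) + 1/(900×111×10³) = 1.482×10⁻⁸ N⁻¹.
So P = 0.0002065 / 1.482×10⁻⁸ = 13.93 kN.
σ_{copper} = P/A₂ = 13930/900 = 15.48 MPa, tensile.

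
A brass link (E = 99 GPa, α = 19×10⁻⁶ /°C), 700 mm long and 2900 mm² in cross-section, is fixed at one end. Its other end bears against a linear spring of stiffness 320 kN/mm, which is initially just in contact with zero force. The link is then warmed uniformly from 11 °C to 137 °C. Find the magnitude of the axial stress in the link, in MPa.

If the spring were absent the link would lengthen by αΔT L = 19×10⁻⁶ × 126 × 700 = 1.676 mm.
With a force P in the spring, the elastic change of the link is PL/(AE) and that of the spring is P/k; compatibility requires their sum to equal δ_free.
P [ L/(AE) + 1/k ] = δ_free → P [ 700/(2900×99×10³) + 1/(320×10³) ] = 1.676.
P = 1.676 / 5.563×10⁻⁶ = 301200 N.
σ = P/A = 301200/2900 = 103.9 MPa.

σ ≈ 104 MPa (compressive)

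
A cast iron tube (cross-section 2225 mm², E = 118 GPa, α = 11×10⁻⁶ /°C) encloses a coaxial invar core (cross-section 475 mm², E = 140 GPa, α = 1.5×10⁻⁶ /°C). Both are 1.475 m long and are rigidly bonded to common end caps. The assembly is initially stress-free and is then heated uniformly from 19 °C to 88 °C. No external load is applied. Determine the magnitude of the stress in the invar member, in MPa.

σ ≈ 73.2 MPa (tensile)

Both members must finish at the same length. With the larger α, the cast iron tends to over-expand; the plates restrain it, putting the cast iron in compression and the invar in tension. With no external load the two internal forces are equal and opposite, magnitude P.
Equating the net (thermal + elastic) strains gives |α₁ − α₂|·ΔT = P·[1/(A₁E₁) + 1/(A₂E₂)].
|α₁ − α₂|·ΔT = 9.5×10⁻⁶ × 69 = 0.0006555.
1/(A₁E₁) + 1/(A₂E₂) = 1/(2225×118×10³) + 1/(475×140×10³) = 1.885×10⁻⁸ N⁻¹.
P = 0.0006555 / 1.885×10⁻⁸ = 34780 N = 34.78 kN.
σ_{invar} = P/A₂ = 34780/475 = 73.22 MPa, tensile.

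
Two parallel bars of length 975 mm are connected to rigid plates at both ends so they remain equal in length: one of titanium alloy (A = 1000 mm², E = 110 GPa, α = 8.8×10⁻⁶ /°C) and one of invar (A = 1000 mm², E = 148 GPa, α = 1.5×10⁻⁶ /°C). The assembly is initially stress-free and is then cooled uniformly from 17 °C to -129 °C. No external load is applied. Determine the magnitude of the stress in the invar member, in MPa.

σ ≈ 67.3 MPa (compressive)

The titanium alloy has the larger α, so on cooling it would change length more than the invar if both were free. The rigid plates force a common final length, so the titanium alloy is put into tension and the invar into compression, with equal and opposite forces P (no external load).
Compatibility of the two members (thermal + elastic change equal): (α₁ − α₂)ΔT = P·[1/(A₁E₁) + 1/(A₂E₂)].
|α₁ − α₂|·ΔT = 7.3×10⁻⁶ × 146 = 0.001066.
1/(A₁E₁) + 1/(A₂E₂) = 1/(1000×110×10³) + 1/(1000×148×10³) = 1.585×10⁻⁸ N⁻¹.
So P = 0.001066 / 1.585×10⁻⁸ = 67.25 kN.
σ_{invar} = P/A₂ = 67250/1000 = 67.25 MPa, compressive.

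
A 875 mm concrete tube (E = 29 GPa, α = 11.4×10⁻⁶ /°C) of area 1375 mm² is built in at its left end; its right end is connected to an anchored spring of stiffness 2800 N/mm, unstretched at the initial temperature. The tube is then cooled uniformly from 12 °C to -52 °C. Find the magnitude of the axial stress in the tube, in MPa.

If the spring were absent the tube would shorten by αΔT L = 11.4×10⁻⁶ × 64 × 875 = 0.6384 mm.
With a force P in the spring, the elastic change of the tube is PL/(AE) and that of the spring is P/k; compatibility requires their sum to equal δ_free.
P [ L/(AE) + 1/k ] = δ_free → P [ 875/(1375×29×10³) + 1/(2800) ] = 0.6384.
P = 0.6384 / 0.0003791 = 1684 N.
σ = P/A = 1684/1375 = 1.225 MPa.

σ ≈ 1.22 MPa (tensile)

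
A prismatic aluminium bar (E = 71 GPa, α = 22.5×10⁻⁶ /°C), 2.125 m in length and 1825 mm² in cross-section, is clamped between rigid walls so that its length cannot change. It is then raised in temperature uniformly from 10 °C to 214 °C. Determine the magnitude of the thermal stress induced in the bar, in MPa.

σ ≈ 326 MPa (compressive)

The supports are rigid, so the total axial strain is zero. The restrained thermal strain is ε = αΔT = 22.5×10⁻⁶ × 204 = 4590×10⁻⁶.
σ = EαΔT = 71×10³ × 22.5×10⁻⁶ × 204 = 325.9 MPa (compressive; the bar is trying to expand).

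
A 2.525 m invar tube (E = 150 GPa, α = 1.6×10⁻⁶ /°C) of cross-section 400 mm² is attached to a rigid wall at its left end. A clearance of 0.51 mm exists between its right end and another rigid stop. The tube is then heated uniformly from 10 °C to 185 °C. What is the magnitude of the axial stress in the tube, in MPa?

Free thermal elongation = αΔT L = 1.6×10⁻⁶ × 175 × 2525 = 0.707 mm.
This exceeds the 0.51 mm gap, so the wall pushes back. The portion of expansion that must be recovered elastically is δ_free − gap = 0.707 − 0.51 = 0.197 mm.
Compatibility: PL/(AE) = 0.197 mm, so σ = P/A = E × (0.197/2525) = 11.7 MPa.

σ ≈ 11.7 MPa (compressive)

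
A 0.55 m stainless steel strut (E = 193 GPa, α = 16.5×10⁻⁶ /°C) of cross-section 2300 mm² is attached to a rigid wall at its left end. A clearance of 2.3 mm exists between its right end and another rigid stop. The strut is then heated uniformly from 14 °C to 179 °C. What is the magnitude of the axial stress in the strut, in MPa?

Free thermal elongation = αΔT L = 16.5×10⁻⁶ × 165 × 550 = 1.497 mm.
Since δ_free = 1.5 mm is less than the 2.3 mm gap, the strut never touches the wall. No axial force develops.

σ ≈ 0 MPa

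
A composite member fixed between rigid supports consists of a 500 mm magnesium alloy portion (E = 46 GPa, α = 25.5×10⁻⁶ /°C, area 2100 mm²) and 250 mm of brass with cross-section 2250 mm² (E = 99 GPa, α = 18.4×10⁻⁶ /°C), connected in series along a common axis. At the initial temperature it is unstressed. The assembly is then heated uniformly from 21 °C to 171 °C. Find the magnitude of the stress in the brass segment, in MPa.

Free thermal expansion of the whole bar: Σ αᵢΔT Lᵢ = 25.5×10⁻⁶×150×500 + 18.4×10⁻⁶×150×250 = 2.602 mm.
Since the ends are fixed, an axial force P builds up, equal in every segment, with P · Σ Lᵢ/(AᵢEᵢ) = δ_free.
The series flexibility is Σ Lᵢ/(AᵢEᵢ) = 500/(2100×46×10³) + 250/(2250×99×10³) = 6.298×10⁻⁶ mm/N.
P = 2.602 / 6.298×10⁻⁶ = 413200 N = 413.2 kN, compressive.
σ_{brass} = P / A = 413200 / 2250 = 183.6 MPa.

σ ≈ 184 MPa (compressive)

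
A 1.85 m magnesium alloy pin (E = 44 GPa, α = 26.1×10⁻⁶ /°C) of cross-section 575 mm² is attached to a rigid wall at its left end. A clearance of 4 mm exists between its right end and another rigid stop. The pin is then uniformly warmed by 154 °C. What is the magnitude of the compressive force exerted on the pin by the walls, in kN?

P ≈ 47 kN

Unrestrained expansion: δ_free = αΔT L = 26.1×10⁻⁶ × 154 × 1850 = 7.436 mm.
This exceeds the 4 mm gap, so the wall pushes back. The portion of expansion that must be recovered elastically is δ_free − gap = 7.436 − 4 = 3.436 mm.
So σ = E(δ_free − g)/L = 44×10³ × 3.436/1850 = 81.72 MPa.
Force on the wall = σA = 81.72 × 575 mm² = 46.99 kN.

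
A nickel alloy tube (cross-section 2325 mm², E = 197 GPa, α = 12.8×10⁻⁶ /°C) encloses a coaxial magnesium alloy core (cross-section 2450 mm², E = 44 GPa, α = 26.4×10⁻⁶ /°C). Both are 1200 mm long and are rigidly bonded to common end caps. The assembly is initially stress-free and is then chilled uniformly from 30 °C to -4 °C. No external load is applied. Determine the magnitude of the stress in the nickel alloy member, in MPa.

Equilibrium of a rigid end plate with no external load gives equal and opposite internal forces ±P in the two members. Since α_{magnesium alloy} > α_{nickel alloy}, cooling drives the magnesium alloy into tension and the nickel alloy into compression.
Setting the final lengths equal and cancelling L: (α₁ − α₂)ΔT = P/(A₁E₁) + P/(A₂E₂).
|α₁ − α₂|·ΔT = 13.6×10⁻⁶ × 34 = 0.0004624.
1/(A₁E₁) + 1/(A₂E₂) = 1/(2325×197×10³) + 1/(2450×44×10³) = 1.146×10⁻⁸ N⁻¹.
So P = 0.0004624 / 1.146×10⁻⁸ = 40.35 kN.
σ_{nickel alloy} = P/A₁ = 40350/2325 = 17.35 MPa, compressive.

σ ≈ 17.4 MPa (compressive)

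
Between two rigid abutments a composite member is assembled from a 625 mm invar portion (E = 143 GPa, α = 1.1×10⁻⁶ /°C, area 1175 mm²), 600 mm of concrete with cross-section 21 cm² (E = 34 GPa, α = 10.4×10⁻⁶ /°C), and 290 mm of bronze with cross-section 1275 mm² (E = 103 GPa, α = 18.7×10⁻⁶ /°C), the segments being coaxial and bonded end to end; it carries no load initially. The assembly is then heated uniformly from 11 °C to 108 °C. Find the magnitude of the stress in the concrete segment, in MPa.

Free thermal expansion of the whole bar: Σ αᵢΔT Lᵢ = 1.1×10⁻⁶×97×625 + 10.4×10⁻⁶×97×600 + 18.7×10⁻⁶×97×290 = 1.198 mm.
The rigid supports impose zero overall length change; the single axial force P common to all segments must satisfy P Σ Lᵢ/(AᵢEᵢ) = δ_free.
Σ Lᵢ/(AᵢEᵢ) = 625/(1175×143×10³) + 600/(2100×34×10³) + 290/(1275×103×10³) = 1.433×10⁻⁵ mm/N.
So P = 1.198 / 1.433×10⁻⁵ = 83.59 kN, compressive.
σ_{concrete} = P / A = 83590 / 2100 = 39.81 MPa.

σ ≈ 39.8 MPa (compressive)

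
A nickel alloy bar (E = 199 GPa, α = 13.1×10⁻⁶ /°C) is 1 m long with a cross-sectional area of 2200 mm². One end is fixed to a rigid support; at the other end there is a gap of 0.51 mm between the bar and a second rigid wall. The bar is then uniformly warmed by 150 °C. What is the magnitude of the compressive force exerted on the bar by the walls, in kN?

If the wall were absent the bar would grow by αΔT L = 13.1×10⁻⁶ × 150 × 1000 = 1.965 mm.
After closing the 0.51 mm clearance, 1.965 − 0.51 = 1.455 mm of expansion remains to be suppressed by the wall.
Compatibility: PL/(AE) = 1.455 mm, so σ = P/A = E × (1.455/1000) = 289.5 MPa.
Force on the wall = σA = 289.5 × 2200 mm² = 637 kN.

P ≈ 637 kN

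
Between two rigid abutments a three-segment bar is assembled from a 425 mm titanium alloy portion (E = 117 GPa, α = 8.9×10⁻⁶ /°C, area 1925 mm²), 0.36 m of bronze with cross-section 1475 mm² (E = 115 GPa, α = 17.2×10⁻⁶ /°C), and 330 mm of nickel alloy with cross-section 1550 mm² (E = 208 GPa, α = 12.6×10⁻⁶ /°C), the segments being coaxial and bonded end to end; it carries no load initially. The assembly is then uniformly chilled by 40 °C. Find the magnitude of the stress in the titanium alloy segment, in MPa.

σ ≈ 58.3 MPa (tensile)

Free thermal contraction of the whole bar: Σ αᵢΔT Lᵢ = 8.9×10⁻⁶×40×425 + 17.2×10⁻⁶×40×360 + 12.6×10⁻⁶×40×330 = 0.5653 mm.
The rigid supports impose zero overall length change; the single axial force P common to all segments must satisfy P Σ Lᵢ/(AᵢEᵢ) = δ_free.
The series flexibility is Σ Lᵢ/(AᵢEᵢ) = 425/(1925×117×10³) + 360/(1475×115×10³) + 330/(1550×208×10³) = 5.033×10⁻⁶ mm/N.
So P = 0.5653 / 5.033×10⁻⁶ = 112.3 kN, tensile.
σ_{titanium alloy} = P / A = 112300 / 1925 = 58.35 MPa.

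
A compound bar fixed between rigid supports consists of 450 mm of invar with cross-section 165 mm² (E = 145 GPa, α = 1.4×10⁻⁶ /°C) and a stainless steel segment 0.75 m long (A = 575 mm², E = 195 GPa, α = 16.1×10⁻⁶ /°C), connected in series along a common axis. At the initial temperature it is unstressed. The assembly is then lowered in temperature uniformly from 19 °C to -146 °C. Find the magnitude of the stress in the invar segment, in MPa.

If the supports were absent, the total length change would be Σ αᵢΔT Lᵢ = 1.4×10⁻⁶×165×450 + 16.1×10⁻⁶×165×750 = 2.096 mm.
The walls prevent any net length change, so an axial force P (same in every segment) develops. Compatibility: P · Σ Lᵢ/(AᵢEᵢ) = δ_free.
The series flexibility is Σ Lᵢ/(AᵢEᵢ) = 450/(165×145×10³) + 750/(575×195×10³) = 2.55×10⁻⁵ mm/N.
So P = 2.096 / 2.55×10⁻⁵ = 82.22 kN, tensile.
σ_{invar} = P / A = 82220 / 165 = 498.3 MPa.

σ ≈ 498 MPa (tensile)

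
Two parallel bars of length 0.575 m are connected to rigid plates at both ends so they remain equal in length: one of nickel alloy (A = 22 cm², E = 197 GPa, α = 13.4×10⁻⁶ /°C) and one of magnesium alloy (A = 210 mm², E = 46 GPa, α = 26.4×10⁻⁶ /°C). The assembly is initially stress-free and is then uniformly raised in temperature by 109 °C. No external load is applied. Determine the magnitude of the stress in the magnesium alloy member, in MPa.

Both members must finish at the same length. With the larger α, the magnesium alloy tends to over-expand; the plates restrain it, putting the magnesium alloy in compression and the nickel alloy in tension. With no external load the two internal forces are equal and opposite, magnitude P.
Setting the final lengths equal and cancelling L: (α₁ − α₂)ΔT = P/(A₁E₁) + P/(A₂E₂).
|α₁ − α₂|·ΔT = 13×10⁻⁶ × 109 = 0.001417.
1/(A₁E₁) + 1/(A₂E₂) = 1/(2200×197×10³) + 1/(210×46×10³) = 1.058×10⁻⁷ N⁻¹.
So P = 0.001417 / 1.058×10⁻⁷ = 13.39 kN.
σ_{magnesium alloy} = P/A₂ = 13390/210 = 63.76 MPa, compressive.

σ ≈ 63.8 MPa (compressive)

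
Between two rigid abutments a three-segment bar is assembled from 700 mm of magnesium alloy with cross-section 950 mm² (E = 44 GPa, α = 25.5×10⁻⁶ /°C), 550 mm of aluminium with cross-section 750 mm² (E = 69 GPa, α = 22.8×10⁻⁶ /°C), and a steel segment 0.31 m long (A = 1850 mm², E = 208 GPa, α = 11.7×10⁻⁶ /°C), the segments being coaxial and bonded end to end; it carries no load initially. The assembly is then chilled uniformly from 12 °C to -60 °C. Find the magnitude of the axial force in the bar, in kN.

P ≈ 86.9 kN (tensile)

If the supports were absent, the total length change would be Σ αᵢΔT Lᵢ = 25.5×10⁻⁶×72×700 + 22.8×10⁻⁶×72×550 + 11.7×10⁻⁶×72×310 = 2.449 mm.
The rigid supports impose zero overall length change; the single axial force P common to all segments must satisfy P Σ Lᵢ/(AᵢEᵢ) = δ_free.
The series flexibility is Σ Lᵢ/(AᵢEᵢ) = 700/(950×44×10³) + 550/(750×69×10³) + 310/(1850×208×10³) = 2.818×10⁻⁵ mm/N.
Hence P = δ_free / Σ(L/AE) = 2.449/2.818×10⁻⁵ = 86.91 kN (tensile).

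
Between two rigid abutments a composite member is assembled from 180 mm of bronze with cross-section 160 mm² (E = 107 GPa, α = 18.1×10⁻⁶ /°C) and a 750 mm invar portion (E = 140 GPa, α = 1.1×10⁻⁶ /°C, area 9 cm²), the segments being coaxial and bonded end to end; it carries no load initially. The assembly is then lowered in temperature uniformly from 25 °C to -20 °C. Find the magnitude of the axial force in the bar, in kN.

P ≈ 11.2 kN (tensile)

With the walls removed the bar would change length by δ_free = Σ αᵢΔT Lᵢ = 18.1×10⁻⁶×45×180 + 1.1×10⁻⁶×45×750 = 0.1837 mm.
The walls prevent any net length change, so an axial force P (same in every segment) develops. Compatibility: P · Σ Lᵢ/(AᵢEᵢ) = δ_free.
The series flexibility is Σ Lᵢ/(AᵢEᵢ) = 180/(160×107×10³) + 750/(900×140×10³) = 1.647×10⁻⁵ mm/N.
P = 0.1837 / 1.647×10⁻⁵ = 11160 N = 11.16 kN, tensile.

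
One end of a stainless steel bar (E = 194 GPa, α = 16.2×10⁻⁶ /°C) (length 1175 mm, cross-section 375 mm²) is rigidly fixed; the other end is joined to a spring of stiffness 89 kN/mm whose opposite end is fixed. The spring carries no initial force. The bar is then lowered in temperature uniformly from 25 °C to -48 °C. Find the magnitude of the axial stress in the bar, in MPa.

σ ≈ 135 MPa (tensile)

The unrestrained thermal change is αΔT L = 16.2×10⁻⁶ × 73 × 1175 = 1.39 mm.
Let P be the tensile force in the spring. The bar extends elastically by PL/(AE) and the spring stretches by P/k; together these equal δ_free.
So P = δ_free / [L/(AE) + 1/k] = 1.39 / [ 1175/(375×194×10³) + 1/(89×10³) ].
P = 1.39 / 2.739×10⁻⁵ = 50740 N.
σ = P/A = 50740/375 = 135.3 MPa.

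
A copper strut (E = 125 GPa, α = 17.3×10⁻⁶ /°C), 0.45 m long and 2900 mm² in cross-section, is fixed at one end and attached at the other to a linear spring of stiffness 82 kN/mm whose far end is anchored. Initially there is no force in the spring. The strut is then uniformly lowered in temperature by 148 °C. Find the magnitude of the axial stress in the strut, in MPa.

Free thermal contraction: δ_free = αΔT L = 17.3×10⁻⁶ × 148 × 450 = 1.152 mm.
Let P be the tensile force in the spring. The strut extends elastically by PL/(AE) and the spring stretches by P/k; together these equal δ_free.
So P = δ_free / [L/(AE) + 1/k] = 1.152 / [ 450/(2900×125×10³) + 1/(82×10³) ].
P = 1.152 / 1.344×10⁻⁵ = 85750 N.
σ = P/A = 85750/2900 = 29.57 MPa.

σ ≈ 29.6 MPa (tensile)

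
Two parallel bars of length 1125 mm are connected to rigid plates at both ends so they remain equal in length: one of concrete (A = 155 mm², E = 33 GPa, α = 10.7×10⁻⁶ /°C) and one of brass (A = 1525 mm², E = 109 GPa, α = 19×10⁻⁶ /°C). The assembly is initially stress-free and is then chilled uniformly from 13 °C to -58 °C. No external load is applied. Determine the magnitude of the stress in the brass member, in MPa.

σ ≈ 1.92 MPa (tensile)

Equilibrium of a rigid end plate with no external load gives equal and opposite internal forces ±P in the two members. Since α_{brass} > α_{concrete}, cooling drives the brass into tension and the concrete into compression.
Equating the net (thermal + elastic) strains gives |α₁ − α₂|·ΔT = P·[1/(A₁E₁) + 1/(A₂E₂)].
|α₁ − α₂|·ΔT = 8.3×10⁻⁶ × 71 = 0.0005893.
1/(A₁E₁) + 1/(A₂E₂) = 1/(155×33×10³) + 1/(1525×109×10³) = 2.015×10⁻⁷ N⁻¹.
So P = 0.0005893 / 2.015×10⁻⁷ = 2.924 kN.
σ_{brass} = P/A₂ = 2924/1525 = 1.918 MPa, tensile.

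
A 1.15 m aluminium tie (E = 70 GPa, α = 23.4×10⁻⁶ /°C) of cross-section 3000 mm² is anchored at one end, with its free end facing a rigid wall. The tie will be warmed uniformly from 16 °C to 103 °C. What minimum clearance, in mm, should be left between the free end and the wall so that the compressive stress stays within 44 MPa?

g ≈ 1.62 mm

Free expansion if unrestrained: δ_free = αΔT L = 23.4×10⁻⁶ × 87 × 1150 = 2.341 mm.
A stress of 44 MPa corresponds to the wall pushing the tie back by σL/E = 44×1150/(70×10³) = 0.7229 mm.
So the gap has to take up the difference, g_min = δ_free − σL/E = 2.341 − 0.7229 = 1.618 mm.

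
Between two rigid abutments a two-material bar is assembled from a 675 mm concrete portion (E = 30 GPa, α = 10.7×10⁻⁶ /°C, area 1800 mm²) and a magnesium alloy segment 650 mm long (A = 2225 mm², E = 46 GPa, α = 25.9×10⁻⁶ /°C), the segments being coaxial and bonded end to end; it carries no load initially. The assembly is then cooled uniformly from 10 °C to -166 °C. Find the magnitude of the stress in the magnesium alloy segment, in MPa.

With the walls removed the bar would change length by δ_free = Σ αᵢΔT Lᵢ = 10.7×10⁻⁶×176×675 + 25.9×10⁻⁶×176×650 = 4.234 mm.
The walls prevent any net length change, so an axial force P (same in every segment) develops. Compatibility: P · Σ Lᵢ/(AᵢEᵢ) = δ_free.
The series flexibility is Σ Lᵢ/(AᵢEᵢ) = 675/(1800×30×10³) + 650/(2225×46×10³) = 1.885×10⁻⁵ mm/N.
P = 4.234 / 1.885×10⁻⁵ = 224600 N = 224.6 kN, tensile.
σ_{magnesium alloy} = P / A = 224600 / 2225 = 100.9 MPa.

σ ≈ 101 MPa (tensile)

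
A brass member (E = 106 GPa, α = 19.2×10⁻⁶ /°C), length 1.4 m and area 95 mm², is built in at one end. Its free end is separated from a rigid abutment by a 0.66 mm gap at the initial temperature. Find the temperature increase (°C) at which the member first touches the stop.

ΔT ≈ 24.6 °C

Contact occurs when the free expansion equals the gap: αΔT L = 0.66 mm.
ΔT = 0.66 / (19.2×10⁻⁶ × 1400) = 24.55 °C.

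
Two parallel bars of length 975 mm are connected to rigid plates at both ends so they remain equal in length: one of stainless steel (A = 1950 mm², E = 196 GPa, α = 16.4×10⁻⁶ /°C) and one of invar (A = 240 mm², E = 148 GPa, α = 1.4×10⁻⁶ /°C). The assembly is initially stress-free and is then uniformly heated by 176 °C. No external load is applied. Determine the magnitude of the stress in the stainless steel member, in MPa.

Both members must finish at the same length. With the larger α, the stainless steel tends to over-expand; the plates restrain it, putting the stainless steel in compression and the invar in tension. With no external load the two internal forces are equal and opposite, magnitude P.
Equating the net (thermal + elastic) strains gives |α₁ − α₂|·ΔT = P·[1/(A₁E₁) + 1/(A₂E₂)].
|α₁ − α₂|·ΔT = 15×10⁻⁶ × 176 = 0.00264.
1/(A₁E₁) + 1/(A₂E₂) = 1/(1950×196×10³) + 1/(240×148×10³) = 3.077×10⁻⁸ N⁻¹.
P = 0.00264 / 3.077×10⁻⁸ = 85800 N = 85.8 kN.
σ_{stainless steel} = P/A₁ = 85800/1950 = 44 MPa, compressive.

σ ≈ 44 MPa (compressive)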